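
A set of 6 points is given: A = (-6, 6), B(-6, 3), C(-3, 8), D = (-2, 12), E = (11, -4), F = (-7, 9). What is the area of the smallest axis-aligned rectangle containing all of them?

288

x ranges over [-7, 11], width 18.
y ranges over [-4, 12], height 16.
Area = 18 × 16 = 288.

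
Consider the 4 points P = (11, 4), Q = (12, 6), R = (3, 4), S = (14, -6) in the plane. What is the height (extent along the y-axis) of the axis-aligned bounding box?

12

max y = 6, min y = -6, so height = 12.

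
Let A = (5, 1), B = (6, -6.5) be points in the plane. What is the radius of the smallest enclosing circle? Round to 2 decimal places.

The smallest circle enclosing two points has them as diameter endpoints.
Centre = midpoint = (5.5, -2.75); r² = |AB|²/4 = 57.25/4 = 14.3125.
r = √(14.3125) ≈ 3.78.

3.78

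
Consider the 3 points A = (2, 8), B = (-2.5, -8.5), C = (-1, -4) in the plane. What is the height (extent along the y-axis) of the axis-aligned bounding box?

max y = 8, min y = -8.5, so height = 16.5.

16.5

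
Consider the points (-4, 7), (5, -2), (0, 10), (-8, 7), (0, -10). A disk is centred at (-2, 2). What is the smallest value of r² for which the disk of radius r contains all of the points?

148

The required radius is the distance from (-2, 2) to the farthest point.
Squared distances: 29, 65, 68, 61, 148.
Maximum is 148, attained at (0, -10).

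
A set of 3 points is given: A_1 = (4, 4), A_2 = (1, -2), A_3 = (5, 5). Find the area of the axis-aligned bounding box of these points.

x ranges over [1, 5], width 4.
y ranges over [-2, 5], height 7.
Area = 4 × 7 = 28.

28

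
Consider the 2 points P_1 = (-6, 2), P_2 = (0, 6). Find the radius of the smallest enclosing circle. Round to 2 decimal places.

The smallest circle enclosing two points has them as diameter endpoints.
Centre = midpoint = (-3, 4); r² = |P_1P_2|²/4 = 52/4 = 13.
r = √13 ≈ 3.61.

3.61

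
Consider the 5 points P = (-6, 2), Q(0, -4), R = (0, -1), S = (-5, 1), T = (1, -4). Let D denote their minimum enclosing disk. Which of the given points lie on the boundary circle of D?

P, T

A smallest enclosing disk is always determined by at most three of the input points on its boundary.
The farthest pair is P–T with squared distance 85. The circle on this segment as diameter has centre (-2.5, -1) and r² = 85/4 = 21.25.
Check Q: distance² to centre = 15.25 ≤ 21.25, so it lies inside.
All remaining points lie in this disk, and no smaller disk contains both endpoints, so this is the minimum enclosing circle.
The points at distance exactly r from the centre are P, T — 2 points.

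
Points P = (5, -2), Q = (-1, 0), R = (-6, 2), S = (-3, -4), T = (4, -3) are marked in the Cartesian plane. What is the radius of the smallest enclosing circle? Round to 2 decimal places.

The minimum enclosing circle of a finite set is fixed by two of the points (as a diameter) or three (as a circumcircle).
The farthest pair is P–R with squared distance 137. The circle on this segment as diameter has centre (-0.5, 0) and r² = 137/4 = 34.25.
Check Q: distance² to centre = 0.25 ≤ 34.25, so it lies inside.
All remaining points lie in this disk, and no smaller disk contains both endpoints, so this is the minimum enclosing circle.
r = √(34.25) ≈ 5.85.

5.85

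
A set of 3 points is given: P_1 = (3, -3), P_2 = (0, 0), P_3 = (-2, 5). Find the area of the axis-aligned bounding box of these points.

x ranges over [-2, 3], width 5.
y ranges over [-3, 5], height 8.
Area = 5 × 8 = 40.

40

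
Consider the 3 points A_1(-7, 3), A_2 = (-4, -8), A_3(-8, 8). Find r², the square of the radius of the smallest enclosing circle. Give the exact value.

Side lengths²: A_1A_2² = 130, A_1A_3² = 26, A_2A_3² = 272.
Since A_2A_3² = 272 ≥ 130 + 26 = 156, the angle opposite A_2A_3 is not acute, so the smallest enclosing circle has A_2A_3 as diameter.
Centre = midpoint of A_2A_3 = (-6, 0), r² = 272/4 = 68.

68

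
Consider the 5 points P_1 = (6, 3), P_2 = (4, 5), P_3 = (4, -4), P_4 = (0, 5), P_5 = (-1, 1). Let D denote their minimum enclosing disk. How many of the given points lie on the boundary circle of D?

The minimum enclosing circle of a finite set is fixed by two of the points (as a diameter) or three (as a circumcircle).
The farthest pair is P_3–P_4 with squared distance 97. The circle on this segment as diameter has centre (2, 0.5) and r² = 97/4 = 24.25.
Check P_1: distance² to centre = 22.25 ≤ 24.25, so it lies inside.
All remaining points lie in this disk, and no smaller disk contains both endpoints, so this is the minimum enclosing circle.
The points at distance exactly r from the centre are P_2, P_3, P_4 — 3 points.

3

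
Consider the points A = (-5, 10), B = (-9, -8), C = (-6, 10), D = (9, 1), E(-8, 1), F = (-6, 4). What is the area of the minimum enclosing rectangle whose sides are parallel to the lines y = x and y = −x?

In coordinates u = x + y, v = x − y the rectangle is axis-aligned; the map (x,y)→(u,v) scales areas by 2.
u-values: 5, -17, 4, 10, -7, -2; range = 10 − (-17) = 27.
v-values: -15, -1, -16, 8, -9, -10; range = 8 − (-16) = 24.
Area = (27 × 24) / 2 = 324.

324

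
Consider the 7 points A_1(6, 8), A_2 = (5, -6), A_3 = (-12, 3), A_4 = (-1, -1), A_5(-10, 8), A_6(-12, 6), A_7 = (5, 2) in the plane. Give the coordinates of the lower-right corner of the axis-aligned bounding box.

(6, -6)

x-range [-12, 6], y-range [-6, 8].
The lower-right corner is (6, -6).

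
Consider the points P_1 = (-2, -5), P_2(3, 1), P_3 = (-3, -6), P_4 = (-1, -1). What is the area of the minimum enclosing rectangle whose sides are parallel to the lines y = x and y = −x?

In coordinates u = x + y, v = x − y the rectangle is axis-aligned; the map (x,y)→(u,v) scales areas by 2.
u-values: -7, 4, -9, -2; range = 4 − (-9) = 13.
v-values: 3, 2, 3, 0; range = 3 − 0 = 3.
Area = (13 × 3) / 2 = 19.5.

19.5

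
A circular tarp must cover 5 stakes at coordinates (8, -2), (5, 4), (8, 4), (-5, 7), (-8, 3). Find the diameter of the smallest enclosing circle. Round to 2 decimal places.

The minimum enclosing circle of a finite set is fixed by two of the points (as a diameter) or three (as a circumcircle).
The minimum enclosing circle is determined by three boundary points: (8, -2), (8, 4), (-8, 3).
Their circumcentre is (0.15625, 1) with r² = 70.5244140625.
The farthest remaining point (-5, 7) is at distance² 62.5869140625 ≤ 70.5244140625.
Diameter = 2r = 2√(70.5244140625) ≈ 16.80.

16.80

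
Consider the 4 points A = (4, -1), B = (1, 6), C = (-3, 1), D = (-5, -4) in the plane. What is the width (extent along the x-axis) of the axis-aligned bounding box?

9

max x = 4, min x = -5, so width = 9.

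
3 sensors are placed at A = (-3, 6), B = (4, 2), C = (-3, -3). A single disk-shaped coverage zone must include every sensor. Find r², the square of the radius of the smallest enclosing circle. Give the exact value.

2405/98

Side lengths²: AB² = 65, AC² = 81, BC² = 74.
Since AC² = 81 < 74 + 65 = 139, the triangle is acute, so the smallest enclosing circle is the circumcircle.
Circumcentre = (-13/14, 1.5), r² = 2405/98.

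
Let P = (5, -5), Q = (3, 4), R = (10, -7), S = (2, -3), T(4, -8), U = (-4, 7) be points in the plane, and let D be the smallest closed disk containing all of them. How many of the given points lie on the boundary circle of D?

2

The minimum enclosing circle of a finite set is fixed by two of the points (as a diameter) or three (as a circumcircle).
The farthest pair is R–U with squared distance 392. The circle on this segment as diameter has centre (3, 0) and r² = 392/4 = 98.
Check P: distance² to centre = 29 ≤ 98, so it lies inside.
All remaining points lie in this disk, and no smaller disk contains both endpoints, so this is the minimum enclosing circle.
The points at distance exactly r from the centre are R, U — 2 points.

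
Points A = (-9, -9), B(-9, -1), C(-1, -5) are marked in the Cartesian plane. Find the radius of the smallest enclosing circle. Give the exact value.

Side lengths²: AB² = 64, AC² = 80, BC² = 80.
Since BC² = 80 < 80 + 64 = 144, the triangle is acute, so the smallest enclosing circle is the circumcircle.
Circumcentre = (-6, -5), r² = 25.
r = √25 = 5.

5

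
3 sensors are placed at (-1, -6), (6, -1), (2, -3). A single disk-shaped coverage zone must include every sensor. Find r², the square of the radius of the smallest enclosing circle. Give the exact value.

18.5

Call the three points A, B, C in the order given.
Side lengths²: AB² = 74, AC² = 18, BC² = 20.
Since AB² = 74 ≥ 20 + 18 = 38, the angle opposite AB is not acute, so the smallest enclosing circle has AB as diameter.
Centre = midpoint of AB = (2.5, -3.5), r² = 74/4 = 18.5.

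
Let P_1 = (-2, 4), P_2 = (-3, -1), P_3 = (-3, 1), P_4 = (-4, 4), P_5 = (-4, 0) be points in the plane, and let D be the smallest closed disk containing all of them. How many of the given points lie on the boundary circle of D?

3

The minimum enclosing circle of a finite set is fixed by two of the points (as a diameter) or three (as a circumcircle).
The minimum enclosing circle is determined by three boundary points: P_1, P_2, P_4.
Their circumcentre is (-3, 1.6) with r² = 6.76.
The farthest remaining point P_5 is at distance² 3.56 ≤ 6.76.
The points at distance exactly r from the centre are P_1, P_2, P_4 — 3 points.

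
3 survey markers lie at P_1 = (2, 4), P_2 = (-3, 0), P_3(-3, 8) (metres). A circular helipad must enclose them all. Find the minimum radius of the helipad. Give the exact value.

Side lengths²: P_1P_2² = 41, P_1P_3² = 41, P_2P_3² = 64.
Since P_2P_3² = 64 < 41 + 41 = 82, the triangle is acute, so the smallest enclosing circle is the circumcircle.
Circumcentre = (-2.1, 4), r² = 16.81.
r = √(16.81) = 4.1.

4.1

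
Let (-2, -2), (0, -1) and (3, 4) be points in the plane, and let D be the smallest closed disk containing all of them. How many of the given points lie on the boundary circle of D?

Call the three points A, B, C in the order given.
Side lengths²: AB² = 5, AC² = 61, BC² = 34.
Since AC² = 61 ≥ 34 + 5 = 39, the angle opposite AC is not acute, so the smallest enclosing circle has AC as diameter.
Centre = midpoint of AC = (0.5, 1), r² = 61/4 = 15.25.
The points at distance exactly r from the centre are (-2, -2), (3, 4) — 2 points.

2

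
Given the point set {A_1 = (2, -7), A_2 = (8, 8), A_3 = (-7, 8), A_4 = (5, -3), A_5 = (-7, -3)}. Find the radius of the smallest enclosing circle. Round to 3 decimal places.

9.420

A smallest enclosing disk is always determined by at most three of the input points on its boundary.
The minimum enclosing circle is determined by three boundary points: A_1, A_2, A_3.
Their circumcentre is (0.5, 2.3) with r² = 88.74.
The farthest remaining point A_5 is at distance² 84.34 ≤ 88.74.
r = √(88.74) ≈ 9.420.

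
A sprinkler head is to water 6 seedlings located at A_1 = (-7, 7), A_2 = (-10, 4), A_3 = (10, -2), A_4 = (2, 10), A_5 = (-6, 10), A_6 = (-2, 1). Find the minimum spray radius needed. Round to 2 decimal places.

By Welzl's lemma the MEC is supported by two points (diametrically opposite) or three points (on a circumcircle).
The minimum enclosing circle is determined by three boundary points: A_2, A_3, A_5.
Their circumcentre is (1/6, 14/9) with r² = 35425/324.
The farthest remaining point A_1 is at distance² 26245/324 ≤ 35425/324.
r = √(35425/324) ≈ 10.46.

10.46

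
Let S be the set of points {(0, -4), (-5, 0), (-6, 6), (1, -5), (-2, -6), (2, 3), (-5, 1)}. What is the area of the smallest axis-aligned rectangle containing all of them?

x ranges over [-6, 2], width 8.
y ranges over [-6, 6], height 12.
Area = 8 × 12 = 96.

96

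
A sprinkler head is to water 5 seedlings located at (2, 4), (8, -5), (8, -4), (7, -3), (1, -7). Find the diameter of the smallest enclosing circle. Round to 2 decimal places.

A smallest enclosing disk is always determined by at most three of the input points on its boundary.
The minimum enclosing circle is determined by three boundary points: (2, 4), (8, -5), (1, -7).
Their circumcentre is (3.26, -1.66) with r² = 33.6232.
The farthest remaining point (8, -4) is at distance² 27.9432 ≤ 33.6232.
Diameter = 2r = 2√(33.6232) ≈ 11.60.

11.60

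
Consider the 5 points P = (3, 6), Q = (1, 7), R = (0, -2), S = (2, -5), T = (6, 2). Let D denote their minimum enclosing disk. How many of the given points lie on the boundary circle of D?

The farthest pair is Q–S with squared distance 145. The circle on this segment as diameter has centre (1.5, 1) and r² = 145/4 = 36.25.
Check P: distance² to centre = 27.25 ≤ 36.25, so it lies inside.
All remaining points lie in this disk, and no smaller disk contains both endpoints, so this is the minimum enclosing circle.
The points at distance exactly r from the centre are Q, S — 2 points.

2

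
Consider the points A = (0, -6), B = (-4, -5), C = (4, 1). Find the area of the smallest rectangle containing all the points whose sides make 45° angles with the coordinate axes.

In coordinates u = x + y, v = x − y the rectangle is axis-aligned; the map (x,y)→(u,v) scales areas by 2.
u-values: -6, -9, 5; range = 5 − (-9) = 14.
v-values: 6, 1, 3; range = 6 − 1 = 5.
Area = (14 × 5) / 2 = 35.

35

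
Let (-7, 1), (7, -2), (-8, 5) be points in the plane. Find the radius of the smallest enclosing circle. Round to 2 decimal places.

Call the three points A, B, C in the order given.
Side lengths²: AB² = 205, AC² = 17, BC² = 274.
Since BC² = 274 ≥ 205 + 17 = 222, the angle opposite BC is not acute, so the smallest enclosing circle has BC as diameter.
Centre = midpoint of BC = (-0.5, 1.5), r² = 274/4 = 68.5.
r = √(68.5) ≈ 8.28.

8.28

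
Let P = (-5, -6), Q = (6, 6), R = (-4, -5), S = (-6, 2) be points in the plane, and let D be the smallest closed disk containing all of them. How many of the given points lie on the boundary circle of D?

By Welzl's lemma the MEC is supported by two points (diametrically opposite) or three points (on a circumcircle).
The farthest pair is P–Q with squared distance 265. The circle on this segment as diameter has centre (0.5, 0) and r² = 265/4 = 66.25.
Check R: distance² to centre = 45.25 ≤ 66.25, so it lies inside.
All remaining points lie in this disk, and no smaller disk contains both endpoints, so this is the minimum enclosing circle.
The points at distance exactly r from the centre are P, Q — 2 points.

2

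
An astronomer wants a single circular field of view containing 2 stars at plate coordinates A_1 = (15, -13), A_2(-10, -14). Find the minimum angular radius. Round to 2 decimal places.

The smallest circle enclosing two points has them as diameter endpoints.
Centre = midpoint = (2.5, -13.5); r² = |A_1A_2|²/4 = 626/4 = 156.5.
r = √(156.5) ≈ 12.51.

12.51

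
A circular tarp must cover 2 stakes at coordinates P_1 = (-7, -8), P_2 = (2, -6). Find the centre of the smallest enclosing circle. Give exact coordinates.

The smallest circle enclosing two points has them as diameter endpoints.
Centre = midpoint = (-2.5, -7); r² = |P_1P_2|²/4 = 85/4 = 21.25.
Centre = (-2.5, -7).

(-2.5, -7)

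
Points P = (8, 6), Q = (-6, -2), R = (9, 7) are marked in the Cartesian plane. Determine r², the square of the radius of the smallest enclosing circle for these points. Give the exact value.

76.5

Side lengths²: PQ² = 260, PR² = 2, QR² = 306.
Since QR² = 306 ≥ 260 + 2 = 262, the angle opposite QR is not acute, so the smallest enclosing circle has QR as diameter.
Centre = midpoint of QR = (1.5, 2.5), r² = 306/4 = 76.5.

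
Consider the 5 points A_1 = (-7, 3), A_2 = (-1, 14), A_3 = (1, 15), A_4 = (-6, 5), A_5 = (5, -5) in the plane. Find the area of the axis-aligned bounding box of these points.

240

x ranges over [-7, 5], width 12.
y ranges over [-5, 15], height 20.
Area = 12 × 20 = 240.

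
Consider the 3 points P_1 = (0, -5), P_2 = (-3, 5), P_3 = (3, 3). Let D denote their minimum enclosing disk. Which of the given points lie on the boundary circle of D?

P_1, P_2, P_3

Side lengths²: P_1P_2² = 109, P_1P_3² = 73, P_2P_3² = 40.
Since P_1P_2² = 109 < 73 + 40 = 113, the triangle is acute, so the smallest enclosing circle is the circumcircle.
Circumcentre = (-71/54, 1/18), r² = 39785/1458.
The points at distance exactly r from the centre are P_1, P_2, P_3 — 3 points.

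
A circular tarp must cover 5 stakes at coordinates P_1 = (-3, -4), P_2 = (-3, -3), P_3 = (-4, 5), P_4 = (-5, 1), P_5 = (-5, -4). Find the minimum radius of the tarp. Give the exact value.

The minimum enclosing circle of a finite set is fixed by two of the points (as a diameter) or three (as a circumcircle).
The minimum enclosing circle is determined by three boundary points: P_1, P_3, P_5.
Their circumcentre is (-4, 4/9) with r² = 1681/81.
The farthest remaining point P_2 is at distance² 1042/81 ≤ 1681/81.
r = √(1681/81) = 41/9.

41/9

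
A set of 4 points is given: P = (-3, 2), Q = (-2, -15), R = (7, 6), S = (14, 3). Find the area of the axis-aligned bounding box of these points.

x ranges over [-3, 14], width 17.
y ranges over [-15, 6], height 21.
Area = 17 × 21 = 357.

357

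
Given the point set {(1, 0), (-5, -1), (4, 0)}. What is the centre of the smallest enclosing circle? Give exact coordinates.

(-0.5, -0.5)

Call the three points A, B, C in the order given.
Side lengths²: AB² = 37, AC² = 9, BC² = 82.
Since BC² = 82 ≥ 37 + 9 = 46, the angle opposite BC is not acute, so the smallest enclosing circle has BC as diameter.
Centre = midpoint of BC = (-0.5, -0.5), r² = 82/4 = 20.5.
Centre = (-0.5, -0.5).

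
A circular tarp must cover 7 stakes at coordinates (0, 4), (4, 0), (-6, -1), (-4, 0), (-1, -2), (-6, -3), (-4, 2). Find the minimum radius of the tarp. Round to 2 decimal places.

A smallest enclosing disk is always determined by at most three of the input points on its boundary.
The minimum enclosing circle is determined by three boundary points: (0, 4), (4, 0), (-6, -3).
Their circumcentre is (-29/26, -29/26) with r² = 9265/338.
The farthest remaining point (-6, -1) is at distance² 8069/338 ≤ 9265/338.
r = √(9265/338) ≈ 5.24.

5.24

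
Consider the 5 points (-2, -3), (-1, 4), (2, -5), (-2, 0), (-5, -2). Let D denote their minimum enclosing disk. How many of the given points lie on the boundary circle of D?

By Welzl's lemma the MEC is supported by two points (diametrically opposite) or three points (on a circumcircle).
The minimum enclosing circle is determined by three boundary points: (-1, 4), (2, -5), (-5, -2).
Their circumcentre is (-1/3, -7/9) with r² = 1885/81.
The farthest remaining point (-2, -3) is at distance² 625/81 ≤ 1885/81.
The points at distance exactly r from the centre are (-1, 4), (2, -5), (-5, -2) — 3 points.

3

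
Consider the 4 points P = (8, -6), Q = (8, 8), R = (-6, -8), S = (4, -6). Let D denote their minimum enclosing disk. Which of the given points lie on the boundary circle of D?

Q, R

The farthest pair is Q–R with squared distance 452. The circle on this segment as diameter has centre (1, 0) and r² = 452/4 = 113.
Check P: distance² to centre = 85 ≤ 113, so it lies inside.
All remaining points lie in this disk, and no smaller disk contains both endpoints, so this is the minimum enclosing circle.
The points at distance exactly r from the centre are Q, R — 2 points.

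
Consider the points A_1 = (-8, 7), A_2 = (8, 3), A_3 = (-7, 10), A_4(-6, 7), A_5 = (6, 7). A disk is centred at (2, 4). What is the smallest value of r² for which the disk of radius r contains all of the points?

117

The required radius is the distance from (2, 4) to the farthest point.
Squared distances: 109, 37, 117, 73, 25.
Maximum is 117, attained at A_3.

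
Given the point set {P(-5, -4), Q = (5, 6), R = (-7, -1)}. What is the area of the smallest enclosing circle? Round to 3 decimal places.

157.645

Side lengths²: PQ² = 200, PR² = 13, QR² = 193.
Since PQ² = 200 < 193 + 13 = 206, the triangle is acute, so the smallest enclosing circle is the circumcircle.
Circumcentre = (-0.3, 1.3), r² = 50.18.
Area = π·r² = π·50.18 ≈ 157.645.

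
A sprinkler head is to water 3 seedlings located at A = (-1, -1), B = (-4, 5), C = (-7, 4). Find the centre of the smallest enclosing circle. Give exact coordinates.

Side lengths²: AB² = 45, AC² = 61, BC² = 10.
Since AC² = 61 ≥ 45 + 10 = 55, the angle opposite AC is not acute, so the smallest enclosing circle has AC as diameter.
Centre = midpoint of AC = (-4, 1.5), r² = 61/4 = 15.25.
Centre = (-4, 1.5).

(-4, 1.5)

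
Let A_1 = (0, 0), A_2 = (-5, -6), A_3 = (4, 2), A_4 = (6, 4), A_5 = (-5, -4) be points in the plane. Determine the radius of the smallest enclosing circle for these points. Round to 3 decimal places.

7.433

A smallest enclosing disk is always determined by at most three of the input points on its boundary.
The farthest pair is A_2–A_4 with squared distance 221. The circle on this segment as diameter has centre (0.5, -1) and r² = 221/4 = 55.25.
Check A_1: distance² to centre = 1.25 ≤ 55.25, so it lies inside.
All remaining points lie in this disk, and no smaller disk contains both endpoints, so this is the minimum enclosing circle.
r = √(55.25) ≈ 7.433.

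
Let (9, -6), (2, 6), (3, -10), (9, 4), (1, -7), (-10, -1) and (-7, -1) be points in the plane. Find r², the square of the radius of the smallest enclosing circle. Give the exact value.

By Welzl's lemma the MEC is supported by two points (diametrically opposite) or three points (on a circumcircle).
The minimum enclosing circle is determined by three boundary points: (9, -6), (9, 4), (-10, -1).
Their circumcentre is (3/19, -1) with r² = 37249/361.
The farthest remaining point (3, -10) is at distance² 32157/361 ≤ 37249/361.

37249/361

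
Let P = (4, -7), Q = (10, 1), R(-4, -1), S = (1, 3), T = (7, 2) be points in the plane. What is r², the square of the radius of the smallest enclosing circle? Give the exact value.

By Welzl's lemma the MEC is supported by two points (diametrically opposite) or three points (on a circumcircle).
The farthest pair is Q–R with squared distance 200. The circle on this segment as diameter has centre (3, 0) and r² = 200/4 = 50.
Check P: distance² to centre = 50 ≤ 50, so it lies inside.
All remaining points lie in this disk, and no smaller disk contains both endpoints, so this is the minimum enclosing circle.

50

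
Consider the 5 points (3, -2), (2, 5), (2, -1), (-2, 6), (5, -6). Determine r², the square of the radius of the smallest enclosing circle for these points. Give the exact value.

By Welzl's lemma the MEC is supported by two points (diametrically opposite) or three points (on a circumcircle).
The farthest pair is (-2, 6)–(5, -6) with squared distance 193. The circle on this segment as diameter has centre (1.5, 0) and r² = 193/4 = 48.25.
Check (3, -2): distance² to centre = 6.25 ≤ 48.25, so it lies inside.
All remaining points lie in this disk, and no smaller disk contains both endpoints, so this is the minimum enclosing circle.

48.25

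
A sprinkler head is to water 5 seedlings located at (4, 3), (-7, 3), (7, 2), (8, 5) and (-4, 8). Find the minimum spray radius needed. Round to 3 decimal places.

A smallest enclosing disk is always determined by at most three of the input points on its boundary.
The farthest pair is (-7, 3)–(8, 5) with squared distance 229. The circle on this segment as diameter has centre (0.5, 4) and r² = 229/4 = 57.25.
Check (4, 3): distance² to centre = 13.25 ≤ 57.25, so it lies inside.
All remaining points lie in this disk, and no smaller disk contains both endpoints, so this is the minimum enclosing circle.
r = √(57.25) ≈ 7.566.

7.566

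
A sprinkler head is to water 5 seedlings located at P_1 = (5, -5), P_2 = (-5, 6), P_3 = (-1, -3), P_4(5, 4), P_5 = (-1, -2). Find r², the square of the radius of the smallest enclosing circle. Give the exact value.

By Welzl's lemma the MEC is supported by two points (diametrically opposite) or three points (on a circumcircle).
The farthest pair is P_1–P_2 with squared distance 221. The circle on this segment as diameter has centre (0, 0.5) and r² = 221/4 = 55.25.
Check P_3: distance² to centre = 13.25 ≤ 55.25, so it lies inside.
All remaining points lie in this disk, and no smaller disk contains both endpoints, so this is the minimum enclosing circle.

55.25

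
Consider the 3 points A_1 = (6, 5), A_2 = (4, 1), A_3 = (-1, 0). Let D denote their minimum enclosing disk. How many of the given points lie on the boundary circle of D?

Side lengths²: A_1A_2² = 20, A_1A_3² = 74, A_2A_3² = 26.
Since A_1A_3² = 74 ≥ 26 + 20 = 46, the angle opposite A_1A_3 is not acute, so the smallest enclosing circle has A_1A_3 as diameter.
Centre = midpoint of A_1A_3 = (2.5, 2.5), r² = 74/4 = 18.5.
The points at distance exactly r from the centre are A_1, A_3 — 2 points.

2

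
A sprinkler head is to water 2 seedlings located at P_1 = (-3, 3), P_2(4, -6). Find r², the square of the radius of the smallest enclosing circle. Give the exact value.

The smallest circle enclosing two points has them as diameter endpoints.
Centre = midpoint = (0.5, -1.5); r² = |P_1P_2|²/4 = 130/4 = 32.5.

32.5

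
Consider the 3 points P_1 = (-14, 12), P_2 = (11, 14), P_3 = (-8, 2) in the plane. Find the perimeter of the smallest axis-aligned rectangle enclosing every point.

74

Width = max x − min x = 11 − (-14) = 25.
Height = max y − min y = 14 − 2 = 12.
Perimeter = 2(25 + 12) = 74.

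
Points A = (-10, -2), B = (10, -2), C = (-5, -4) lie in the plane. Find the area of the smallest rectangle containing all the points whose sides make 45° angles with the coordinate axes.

200

In coordinates u = x + y, v = x − y the rectangle is axis-aligned; the map (x,y)→(u,v) scales areas by 2.
u-values: -12, 8, -9; range = 8 − (-12) = 20.
v-values: -8, 12, -1; range = 12 − (-8) = 20.
Area = (20 × 20) / 2 = 200.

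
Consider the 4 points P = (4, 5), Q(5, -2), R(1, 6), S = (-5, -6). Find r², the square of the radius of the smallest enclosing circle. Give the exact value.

The farthest pair is P–S with squared distance 202. The circle on this segment as diameter has centre (-0.5, -0.5) and r² = 202/4 = 50.5.
Check Q: distance² to centre = 32.5 ≤ 50.5, so it lies inside.
All remaining points lie in this disk, and no smaller disk contains both endpoints, so this is the minimum enclosing circle.

50.5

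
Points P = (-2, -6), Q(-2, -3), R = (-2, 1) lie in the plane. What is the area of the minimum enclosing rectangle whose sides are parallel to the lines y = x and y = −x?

In coordinates u = x + y, v = x − y the rectangle is axis-aligned; the map (x,y)→(u,v) scales areas by 2.
u-values: -8, -5, -1; range = -1 − (-8) = 7.
v-values: 4, 1, -3; range = 4 − (-3) = 7.
Area = (7 × 7) / 2 = 24.5.

24.5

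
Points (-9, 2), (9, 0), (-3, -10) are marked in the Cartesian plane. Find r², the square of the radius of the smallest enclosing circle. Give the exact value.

25010/289

Call the three points A, B, C in the order given.
Side lengths²: AB² = 328, AC² = 180, BC² = 244.
Since AB² = 328 < 244 + 180 = 424, the triangle is acute, so the smallest enclosing circle is the circumcircle.
Circumcentre = (-4/17, -19/17), r² = 25010/289.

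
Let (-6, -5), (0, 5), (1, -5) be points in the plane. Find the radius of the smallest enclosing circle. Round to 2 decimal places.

5.86

Call the three points A, B, C in the order given.
Side lengths²: AB² = 136, AC² = 49, BC² = 101.
Since AB² = 136 < 101 + 49 = 150, the triangle is acute, so the smallest enclosing circle is the circumcircle.
Circumcentre = (-2.5, -0.3), r² = 34.34.
r = √(34.34) ≈ 5.86.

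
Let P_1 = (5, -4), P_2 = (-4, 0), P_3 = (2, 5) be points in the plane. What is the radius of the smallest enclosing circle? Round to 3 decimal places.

5.288

Side lengths²: P_1P_2² = 97, P_1P_3² = 90, P_2P_3² = 61.
Since P_1P_2² = 97 < 90 + 61 = 151, the triangle is acute, so the smallest enclosing circle is the circumcircle.
Circumcentre = (59/46, -11/46), r² = 29585/1058.
r = √(29585/1058) ≈ 5.288.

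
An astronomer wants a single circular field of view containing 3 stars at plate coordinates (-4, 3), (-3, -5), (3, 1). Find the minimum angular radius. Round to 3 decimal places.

Call the three points A, B, C in the order given.
Side lengths²: AB² = 65, AC² = 53, BC² = 72.
Since BC² = 72 < 65 + 53 = 118, the triangle is acute, so the smallest enclosing circle is the circumcircle.
Circumcentre = (-23/18, -13/18), r² = 3445/162.
r = √(3445/162) ≈ 4.611.

4.611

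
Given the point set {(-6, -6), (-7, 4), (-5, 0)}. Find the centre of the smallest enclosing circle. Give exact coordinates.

Call the three points A, B, C in the order given.
Side lengths²: AB² = 101, AC² = 37, BC² = 20.
Since AB² = 101 ≥ 37 + 20 = 57, the angle opposite AB is not acute, so the smallest enclosing circle has AB as diameter.
Centre = midpoint of AB = (-6.5, -1), r² = 101/4 = 25.25.
Centre = (-6.5, -1).

(-6.5, -1)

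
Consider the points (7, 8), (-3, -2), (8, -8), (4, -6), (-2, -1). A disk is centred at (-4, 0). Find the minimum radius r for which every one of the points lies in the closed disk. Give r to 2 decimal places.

14.42

The required radius is the distance from (-4, 0) to the farthest point.
Squared distances: 185, 5, 208, 100, 5.
Maximum is 208, attained at (8, -8).
r = √208 ≈ 14.42.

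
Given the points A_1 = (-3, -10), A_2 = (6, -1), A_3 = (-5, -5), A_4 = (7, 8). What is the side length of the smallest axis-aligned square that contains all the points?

The bounding box has width 12 and height 18.
An axis-aligned square enclosing the set must have side ≥ max(width, height).
So the minimum side is max(12, 18) = 18.

18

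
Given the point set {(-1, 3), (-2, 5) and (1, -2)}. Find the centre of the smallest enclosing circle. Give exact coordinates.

(-0.5, 1.5)

Call the three points A, B, C in the order given.
Side lengths²: AB² = 5, AC² = 29, BC² = 58.
Since BC² = 58 ≥ 29 + 5 = 34, the angle opposite BC is not acute, so the smallest enclosing circle has BC as diameter.
Centre = midpoint of BC = (-0.5, 1.5), r² = 58/4 = 14.5.
Centre = (-0.5, 1.5).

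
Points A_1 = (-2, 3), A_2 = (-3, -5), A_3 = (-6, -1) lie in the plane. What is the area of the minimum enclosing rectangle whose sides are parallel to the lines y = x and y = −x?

In coordinates u = x + y, v = x − y the rectangle is axis-aligned; the map (x,y)→(u,v) scales areas by 2.
u-values: 1, -8, -7; range = 1 − (-8) = 9.
v-values: -5, 2, -5; range = 2 − (-5) = 7.
Area = (9 × 7) / 2 = 31.5.

31.5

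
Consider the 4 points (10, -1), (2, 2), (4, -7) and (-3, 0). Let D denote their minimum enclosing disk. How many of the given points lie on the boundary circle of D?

3

A smallest enclosing disk is always determined by at most three of the input points on its boundary.
The farthest pair is (10, -1)–(-3, 0) with squared distance 170. The circle on this segment as diameter has centre (3.5, -0.5) and r² = 170/4 = 42.5.
Check (2, 2): distance² to centre = 8.5 ≤ 42.5, so it lies inside.
All remaining points lie in this disk, and no smaller disk contains both endpoints, so this is the minimum enclosing circle.
The points at distance exactly r from the centre are (10, -1), (4, -7), (-3, 0) — 3 points.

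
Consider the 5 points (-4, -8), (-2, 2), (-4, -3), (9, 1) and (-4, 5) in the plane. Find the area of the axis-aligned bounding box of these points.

169

x ranges over [-4, 9], width 13.
y ranges over [-8, 5], height 13.
Area = 13 × 13 = 169.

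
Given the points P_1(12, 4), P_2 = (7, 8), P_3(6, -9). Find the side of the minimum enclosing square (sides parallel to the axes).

The bounding box has width 6 and height 17.
An axis-aligned square enclosing the set must have side ≥ max(width, height).
So the minimum side is max(6, 17) = 17.

17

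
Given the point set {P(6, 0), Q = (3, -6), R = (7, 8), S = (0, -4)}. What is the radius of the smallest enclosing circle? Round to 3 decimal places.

The minimum enclosing circle of a finite set is fixed by two of the points (as a diameter) or three (as a circumcircle).
The farthest pair is Q–R with squared distance 212. The circle on this segment as diameter has centre (5, 1) and r² = 212/4 = 53.
Check P: distance² to centre = 2 ≤ 53, so it lies inside.
All remaining points lie in this disk, and no smaller disk contains both endpoints, so this is the minimum enclosing circle.
r = √53 ≈ 7.280.

7.280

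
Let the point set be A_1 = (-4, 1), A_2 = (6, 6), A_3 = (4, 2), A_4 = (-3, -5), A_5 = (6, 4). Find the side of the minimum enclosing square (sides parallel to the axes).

The bounding box has width 10 and height 11.
An axis-aligned square enclosing the set must have side ≥ max(width, height).
So the minimum side is max(10, 11) = 11.

11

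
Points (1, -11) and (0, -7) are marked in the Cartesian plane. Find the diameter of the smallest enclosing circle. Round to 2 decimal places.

4.12

The smallest circle enclosing two points has them as diameter endpoints.
Centre = midpoint = (0.5, -9); r² = |(1, -11)−(0, -7)|²/4 = 17/4 = 4.25.
Diameter = 2r = 2√(4.25) ≈ 4.12.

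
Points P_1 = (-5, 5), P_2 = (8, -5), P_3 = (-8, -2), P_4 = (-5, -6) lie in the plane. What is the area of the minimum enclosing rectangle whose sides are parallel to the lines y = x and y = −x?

161

In coordinates u = x + y, v = x − y the rectangle is axis-aligned; the map (x,y)→(u,v) scales areas by 2.
u-values: 0, 3, -10, -11; range = 3 − (-11) = 14.
v-values: -10, 13, -6, 1; range = 13 − (-10) = 23.
Area = (14 × 23) / 2 = 161.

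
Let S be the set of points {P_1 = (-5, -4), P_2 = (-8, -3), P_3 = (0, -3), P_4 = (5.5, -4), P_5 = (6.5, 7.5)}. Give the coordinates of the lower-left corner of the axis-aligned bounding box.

x-range [-8, 6.5], y-range [-4, 7.5].
The lower-left corner is (-8, -4).

(-8, -4)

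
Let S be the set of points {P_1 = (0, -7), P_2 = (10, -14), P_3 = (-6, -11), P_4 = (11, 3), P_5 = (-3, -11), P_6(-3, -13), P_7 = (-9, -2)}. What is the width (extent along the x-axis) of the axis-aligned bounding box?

20

max x = 11, min x = -9, so width = 20.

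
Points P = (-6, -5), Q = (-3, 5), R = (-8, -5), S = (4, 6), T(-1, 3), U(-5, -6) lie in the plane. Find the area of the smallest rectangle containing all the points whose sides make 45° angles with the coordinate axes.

In coordinates u = x + y, v = x − y the rectangle is axis-aligned; the map (x,y)→(u,v) scales areas by 2.
u-values: -11, 2, -13, 10, 2, -11; range = 10 − (-13) = 23.
v-values: -1, -8, -3, -2, -4, 1; range = 1 − (-8) = 9.
Area = (23 × 9) / 2 = 103.5.

103.5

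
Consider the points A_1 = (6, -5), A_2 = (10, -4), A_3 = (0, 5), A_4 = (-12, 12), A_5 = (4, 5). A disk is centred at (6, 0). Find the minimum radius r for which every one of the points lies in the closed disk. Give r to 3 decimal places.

The required radius is the distance from (6, 0) to the farthest point.
Squared distances: 25, 32, 61, 468, 29.
Maximum is 468, attained at A_4.
r = √468 ≈ 21.633.

21.633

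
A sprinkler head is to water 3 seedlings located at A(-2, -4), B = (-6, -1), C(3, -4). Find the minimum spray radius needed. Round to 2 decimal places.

Side lengths²: AB² = 25, AC² = 25, BC² = 90.
Since BC² = 90 ≥ 25 + 25 = 50, the angle opposite BC is not acute, so the smallest enclosing circle has BC as diameter.
Centre = midpoint of BC = (-1.5, -2.5), r² = 90/4 = 22.5.
r = √(22.5) ≈ 4.74.

4.74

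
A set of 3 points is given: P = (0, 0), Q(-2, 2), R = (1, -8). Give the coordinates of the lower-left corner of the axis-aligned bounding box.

(-2, -8)

x-range [-2, 1], y-range [-8, 2].
The lower-left corner is (-2, -8).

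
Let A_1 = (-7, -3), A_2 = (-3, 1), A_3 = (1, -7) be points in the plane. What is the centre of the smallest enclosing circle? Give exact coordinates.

Side lengths²: A_1A_2² = 32, A_1A_3² = 80, A_2A_3² = 80.
Since A_2A_3² = 80 < 80 + 32 = 112, the triangle is acute, so the smallest enclosing circle is the circumcircle.
Circumcentre = (-7/3, -11/3), r² = 200/9.
Centre = (-7/3, -11/3).

(-7/3, -11/3)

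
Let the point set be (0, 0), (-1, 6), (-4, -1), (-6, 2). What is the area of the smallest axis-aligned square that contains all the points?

49

The bounding box has width 6 and height 7.
An axis-aligned square enclosing the set must have side ≥ max(width, height).
So the minimum side is max(6, 7) = 7.
Area = 7² = 49.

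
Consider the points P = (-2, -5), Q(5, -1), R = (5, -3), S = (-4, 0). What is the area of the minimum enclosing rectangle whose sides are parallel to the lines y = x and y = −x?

66

In coordinates u = x + y, v = x − y the rectangle is axis-aligned; the map (x,y)→(u,v) scales areas by 2.
u-values: -7, 4, 2, -4; range = 4 − (-7) = 11.
v-values: 3, 6, 8, -4; range = 8 − (-4) = 12.
Area = (11 × 12) / 2 = 66.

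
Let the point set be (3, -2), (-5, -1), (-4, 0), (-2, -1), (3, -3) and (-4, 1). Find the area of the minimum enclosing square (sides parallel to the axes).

The bounding box has width 8 and height 4.
An axis-aligned square enclosing the set must have side ≥ max(width, height).
So the minimum side is max(8, 4) = 8.
Area = 8² = 64.

64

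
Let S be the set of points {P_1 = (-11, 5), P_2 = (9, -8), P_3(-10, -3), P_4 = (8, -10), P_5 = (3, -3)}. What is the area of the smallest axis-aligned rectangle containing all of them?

300

x ranges over [-11, 9], width 20.
y ranges over [-10, 5], height 15.
Area = 20 × 15 = 300.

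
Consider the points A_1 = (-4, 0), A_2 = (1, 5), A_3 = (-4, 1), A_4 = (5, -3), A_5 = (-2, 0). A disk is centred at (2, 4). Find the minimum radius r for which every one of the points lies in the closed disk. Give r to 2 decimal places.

7.62

The required radius is the distance from (2, 4) to the farthest point.
Squared distances: 52, 2, 45, 58, 32.
Maximum is 58, attained at A_4.
r = √58 ≈ 7.62.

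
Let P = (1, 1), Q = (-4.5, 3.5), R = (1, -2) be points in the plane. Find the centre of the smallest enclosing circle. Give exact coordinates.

Side lengths²: PQ² = 36.5, PR² = 9, QR² = 60.5.
Since QR² = 60.5 ≥ 36.5 + 9 = 45.5, the angle opposite QR is not acute, so the smallest enclosing circle has QR as diameter.
Centre = midpoint of QR = (-1.75, 0.75), r² = 60.5/4 = 15.125.
Centre = (-1.75, 0.75).

(-1.75, 0.75)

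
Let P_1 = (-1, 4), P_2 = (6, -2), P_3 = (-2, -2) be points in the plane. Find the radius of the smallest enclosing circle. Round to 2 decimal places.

4.67

Side lengths²: P_1P_2² = 85, P_1P_3² = 37, P_2P_3² = 64.
Since P_1P_2² = 85 < 64 + 37 = 101, the triangle is acute, so the smallest enclosing circle is the circumcircle.
Circumcentre = (2, 5/12), r² = 3145/144.
r = √(3145/144) ≈ 4.67.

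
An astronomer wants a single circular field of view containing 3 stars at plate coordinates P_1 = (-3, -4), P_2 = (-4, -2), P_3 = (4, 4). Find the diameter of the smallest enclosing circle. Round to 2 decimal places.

Side lengths²: P_1P_2² = 5, P_1P_3² = 113, P_2P_3² = 100.
Since P_1P_3² = 113 ≥ 100 + 5 = 105, the angle opposite P_1P_3 is not acute, so the smallest enclosing circle has P_1P_3 as diameter.
Centre = midpoint of P_1P_3 = (0.5, 0), r² = 113/4 = 28.25.
Diameter = 2r = 2√(28.25) ≈ 10.63.

10.63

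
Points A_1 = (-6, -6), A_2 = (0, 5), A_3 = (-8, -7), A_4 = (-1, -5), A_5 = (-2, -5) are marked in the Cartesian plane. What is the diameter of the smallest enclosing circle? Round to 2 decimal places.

14.42

By Welzl's lemma the MEC is supported by two points (diametrically opposite) or three points (on a circumcircle).
The farthest pair is A_2–A_3 with squared distance 208. The circle on this segment as diameter has centre (-4, -1) and r² = 208/4 = 52.
Check A_1: distance² to centre = 29 ≤ 52, so it lies inside.
All remaining points lie in this disk, and no smaller disk contains both endpoints, so this is the minimum enclosing circle.
Diameter = 2r = 2√52 ≈ 14.42.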